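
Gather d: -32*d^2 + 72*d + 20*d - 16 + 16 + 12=-32*d^2 + 92*d + 12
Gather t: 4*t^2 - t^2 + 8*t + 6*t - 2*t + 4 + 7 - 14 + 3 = 3*t^2 + 12*t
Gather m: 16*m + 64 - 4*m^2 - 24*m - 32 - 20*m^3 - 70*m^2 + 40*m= -20*m^3 - 74*m^2 + 32*m + 32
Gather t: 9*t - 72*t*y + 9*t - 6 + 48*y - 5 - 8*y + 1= t*(18 - 72*y) + 40*y - 10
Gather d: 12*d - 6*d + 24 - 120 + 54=6*d - 42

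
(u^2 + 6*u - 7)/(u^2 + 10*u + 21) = (u - 1)/(u + 3)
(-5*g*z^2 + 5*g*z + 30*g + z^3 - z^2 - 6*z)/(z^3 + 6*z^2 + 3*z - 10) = (-5*g*z + 15*g + z^2 - 3*z)/(z^2 + 4*z - 5)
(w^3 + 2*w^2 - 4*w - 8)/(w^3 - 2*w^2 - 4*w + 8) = (w + 2)/(w - 2)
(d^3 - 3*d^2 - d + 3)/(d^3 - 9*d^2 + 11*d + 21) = (d - 1)/(d - 7)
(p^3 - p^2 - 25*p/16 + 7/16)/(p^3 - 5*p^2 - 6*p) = (p^2 - 2*p + 7/16)/(p*(p - 6))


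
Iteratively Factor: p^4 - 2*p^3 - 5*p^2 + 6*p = (p - 1)*(p^3 - p^2 - 6*p) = (p - 1)*(p + 2)*(p^2 - 3*p) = p*(p - 1)*(p + 2)*(p - 3)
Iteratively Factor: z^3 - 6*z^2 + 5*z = (z)*(z^2 - 6*z + 5) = z*(z - 1)*(z - 5)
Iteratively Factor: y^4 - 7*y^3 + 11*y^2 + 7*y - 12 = (y - 1)*(y^3 - 6*y^2 + 5*y + 12) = (y - 3)*(y - 1)*(y^2 - 3*y - 4) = (y - 4)*(y - 3)*(y - 1)*(y + 1)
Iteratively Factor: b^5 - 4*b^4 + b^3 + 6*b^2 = (b)*(b^4 - 4*b^3 + b^2 + 6*b) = b*(b - 3)*(b^3 - b^2 - 2*b) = b*(b - 3)*(b - 2)*(b^2 + b) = b^2*(b - 3)*(b - 2)*(b + 1)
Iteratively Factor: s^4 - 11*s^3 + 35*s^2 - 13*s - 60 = (s - 3)*(s^3 - 8*s^2 + 11*s + 20) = (s - 5)*(s - 3)*(s^2 - 3*s - 4) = (s - 5)*(s - 4)*(s - 3)*(s + 1)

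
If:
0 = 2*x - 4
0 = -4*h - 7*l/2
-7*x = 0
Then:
No Solution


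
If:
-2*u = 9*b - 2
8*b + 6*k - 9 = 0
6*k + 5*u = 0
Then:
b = 28/61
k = 325/366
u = -65/61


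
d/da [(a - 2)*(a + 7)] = 2*a + 5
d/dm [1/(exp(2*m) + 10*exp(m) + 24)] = 2*(-exp(m) - 5)*exp(m)/(exp(2*m) + 10*exp(m) + 24)^2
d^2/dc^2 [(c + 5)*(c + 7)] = 2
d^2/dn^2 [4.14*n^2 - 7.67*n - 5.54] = 8.28000000000000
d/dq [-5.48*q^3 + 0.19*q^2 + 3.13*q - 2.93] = -16.44*q^2 + 0.38*q + 3.13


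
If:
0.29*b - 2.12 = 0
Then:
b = 7.31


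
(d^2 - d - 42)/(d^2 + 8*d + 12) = (d - 7)/(d + 2)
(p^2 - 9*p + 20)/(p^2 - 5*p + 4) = (p - 5)/(p - 1)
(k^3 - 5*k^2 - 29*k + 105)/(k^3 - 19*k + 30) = (k - 7)/(k - 2)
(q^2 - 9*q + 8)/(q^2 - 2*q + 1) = (q - 8)/(q - 1)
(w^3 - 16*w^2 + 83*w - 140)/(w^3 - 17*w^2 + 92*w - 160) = (w - 7)/(w - 8)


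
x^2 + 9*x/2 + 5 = (x + 2)*(x + 5/2)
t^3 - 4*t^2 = t^2*(t - 4)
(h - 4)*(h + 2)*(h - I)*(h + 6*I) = h^4 - 2*h^3 + 5*I*h^3 - 2*h^2 - 10*I*h^2 - 12*h - 40*I*h - 48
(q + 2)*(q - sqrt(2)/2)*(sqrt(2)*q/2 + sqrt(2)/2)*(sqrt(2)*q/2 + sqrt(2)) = q^4/2 - sqrt(2)*q^3/4 + 5*q^3/2 - 5*sqrt(2)*q^2/4 + 4*q^2 - 2*sqrt(2)*q + 2*q - sqrt(2)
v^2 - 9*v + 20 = (v - 5)*(v - 4)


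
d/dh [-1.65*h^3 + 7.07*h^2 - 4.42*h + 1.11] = -4.95*h^2 + 14.14*h - 4.42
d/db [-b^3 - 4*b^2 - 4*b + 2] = -3*b^2 - 8*b - 4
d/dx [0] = 0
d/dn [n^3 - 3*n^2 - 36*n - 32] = 3*n^2 - 6*n - 36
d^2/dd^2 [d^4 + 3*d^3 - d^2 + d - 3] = 12*d^2 + 18*d - 2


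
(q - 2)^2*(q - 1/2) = q^3 - 9*q^2/2 + 6*q - 2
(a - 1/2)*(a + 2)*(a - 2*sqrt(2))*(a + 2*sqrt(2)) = a^4 + 3*a^3/2 - 9*a^2 - 12*a + 8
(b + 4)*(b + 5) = b^2 + 9*b + 20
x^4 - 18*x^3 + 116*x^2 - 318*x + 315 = (x - 7)*(x - 5)*(x - 3)^2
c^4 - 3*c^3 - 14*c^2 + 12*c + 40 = (c - 5)*(c - 2)*(c + 2)^2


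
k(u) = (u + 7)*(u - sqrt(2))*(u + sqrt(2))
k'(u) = (u + 7)*(u - sqrt(2)) + (u + 7)*(u + sqrt(2)) + (u - sqrt(2))*(u + sqrt(2)) = 3*u^2 + 14*u - 2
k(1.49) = 1.87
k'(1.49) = 25.52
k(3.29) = 90.80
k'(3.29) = 76.53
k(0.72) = -11.44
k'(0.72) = 9.64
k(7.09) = 680.10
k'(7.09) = 248.06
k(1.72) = 8.36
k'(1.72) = 30.96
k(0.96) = -8.58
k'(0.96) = 14.20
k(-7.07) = -3.36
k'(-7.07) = 48.97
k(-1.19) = -3.39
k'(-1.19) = -14.41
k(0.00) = -14.00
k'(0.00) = -2.00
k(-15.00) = -1784.00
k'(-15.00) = 463.00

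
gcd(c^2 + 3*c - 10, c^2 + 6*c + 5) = c + 5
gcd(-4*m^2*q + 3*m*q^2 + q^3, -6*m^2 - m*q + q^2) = 1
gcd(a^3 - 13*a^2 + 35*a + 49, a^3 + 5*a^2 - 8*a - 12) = a + 1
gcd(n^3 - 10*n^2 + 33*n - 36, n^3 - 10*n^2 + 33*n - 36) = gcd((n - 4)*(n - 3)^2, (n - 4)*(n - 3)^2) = n^3 - 10*n^2 + 33*n - 36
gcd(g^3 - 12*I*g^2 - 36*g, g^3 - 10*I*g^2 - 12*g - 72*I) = g^2 - 12*I*g - 36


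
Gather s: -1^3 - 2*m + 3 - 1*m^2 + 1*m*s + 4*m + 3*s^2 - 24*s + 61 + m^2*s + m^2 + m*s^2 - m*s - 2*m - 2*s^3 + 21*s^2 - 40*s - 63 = -2*s^3 + s^2*(m + 24) + s*(m^2 - 64)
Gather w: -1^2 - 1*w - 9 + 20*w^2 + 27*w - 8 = 20*w^2 + 26*w - 18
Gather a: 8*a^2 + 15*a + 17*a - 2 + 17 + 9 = 8*a^2 + 32*a + 24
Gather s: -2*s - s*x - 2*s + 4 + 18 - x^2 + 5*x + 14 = s*(-x - 4) - x^2 + 5*x + 36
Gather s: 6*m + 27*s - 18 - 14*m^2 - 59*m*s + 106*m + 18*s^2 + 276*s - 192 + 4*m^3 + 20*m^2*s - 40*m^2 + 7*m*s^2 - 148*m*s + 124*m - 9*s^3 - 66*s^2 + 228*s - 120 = 4*m^3 - 54*m^2 + 236*m - 9*s^3 + s^2*(7*m - 48) + s*(20*m^2 - 207*m + 531) - 330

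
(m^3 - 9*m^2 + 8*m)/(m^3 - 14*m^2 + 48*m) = (m - 1)/(m - 6)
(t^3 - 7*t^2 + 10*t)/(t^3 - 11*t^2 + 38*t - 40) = t/(t - 4)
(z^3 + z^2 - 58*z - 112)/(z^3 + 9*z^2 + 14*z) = (z - 8)/z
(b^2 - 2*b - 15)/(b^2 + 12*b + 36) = (b^2 - 2*b - 15)/(b^2 + 12*b + 36)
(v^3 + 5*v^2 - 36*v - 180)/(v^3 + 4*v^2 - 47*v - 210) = (v - 6)/(v - 7)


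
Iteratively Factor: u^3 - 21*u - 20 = (u + 1)*(u^2 - u - 20) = (u + 1)*(u + 4)*(u - 5)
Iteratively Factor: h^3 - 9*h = (h)*(h^2 - 9) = h*(h + 3)*(h - 3)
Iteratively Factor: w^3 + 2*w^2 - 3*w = (w + 3)*(w^2 - w) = w*(w + 3)*(w - 1)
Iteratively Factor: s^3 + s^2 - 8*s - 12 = (s - 3)*(s^2 + 4*s + 4) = (s - 3)*(s + 2)*(s + 2)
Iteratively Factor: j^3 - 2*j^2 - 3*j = (j - 3)*(j^2 + j) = (j - 3)*(j + 1)*(j)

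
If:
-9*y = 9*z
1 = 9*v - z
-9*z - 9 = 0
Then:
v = 0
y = 1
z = -1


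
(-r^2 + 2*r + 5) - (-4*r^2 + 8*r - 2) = 3*r^2 - 6*r + 7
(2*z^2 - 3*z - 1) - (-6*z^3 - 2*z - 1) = 6*z^3 + 2*z^2 - z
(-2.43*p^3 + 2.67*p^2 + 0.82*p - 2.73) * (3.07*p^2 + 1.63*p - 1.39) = -7.4601*p^5 + 4.236*p^4 + 10.2472*p^3 - 10.7558*p^2 - 5.5897*p + 3.7947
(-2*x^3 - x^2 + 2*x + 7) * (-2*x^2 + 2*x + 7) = 4*x^5 - 2*x^4 - 20*x^3 - 17*x^2 + 28*x + 49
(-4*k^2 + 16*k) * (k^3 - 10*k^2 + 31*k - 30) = -4*k^5 + 56*k^4 - 284*k^3 + 616*k^2 - 480*k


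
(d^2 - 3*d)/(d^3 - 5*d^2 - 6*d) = (3 - d)/(-d^2 + 5*d + 6)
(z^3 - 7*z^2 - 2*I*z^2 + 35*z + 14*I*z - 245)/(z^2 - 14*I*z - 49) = (z^2 + z*(-7 + 5*I) - 35*I)/(z - 7*I)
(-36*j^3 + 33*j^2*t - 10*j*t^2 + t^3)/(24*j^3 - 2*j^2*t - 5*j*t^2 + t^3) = (-3*j + t)/(2*j + t)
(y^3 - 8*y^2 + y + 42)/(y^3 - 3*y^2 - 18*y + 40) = (y^3 - 8*y^2 + y + 42)/(y^3 - 3*y^2 - 18*y + 40)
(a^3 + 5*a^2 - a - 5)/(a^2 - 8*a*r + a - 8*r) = (-a^2 - 4*a + 5)/(-a + 8*r)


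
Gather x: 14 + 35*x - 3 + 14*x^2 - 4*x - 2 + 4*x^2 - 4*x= 18*x^2 + 27*x + 9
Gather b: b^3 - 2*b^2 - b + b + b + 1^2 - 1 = b^3 - 2*b^2 + b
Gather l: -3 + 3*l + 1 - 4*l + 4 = 2 - l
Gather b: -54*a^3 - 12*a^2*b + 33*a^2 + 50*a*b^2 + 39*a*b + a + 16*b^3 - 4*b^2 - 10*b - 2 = -54*a^3 + 33*a^2 + a + 16*b^3 + b^2*(50*a - 4) + b*(-12*a^2 + 39*a - 10) - 2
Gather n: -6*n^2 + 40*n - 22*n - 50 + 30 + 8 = -6*n^2 + 18*n - 12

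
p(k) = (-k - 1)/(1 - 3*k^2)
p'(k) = 6*k*(-k - 1)/(1 - 3*k^2)^2 - 1/(1 - 3*k^2)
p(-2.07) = -0.09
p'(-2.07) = -0.01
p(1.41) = 0.49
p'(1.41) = -0.63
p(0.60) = 20.00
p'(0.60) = -887.50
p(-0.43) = -1.28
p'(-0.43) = 5.17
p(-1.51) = -0.09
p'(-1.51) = 0.04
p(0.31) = -1.84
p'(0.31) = -6.22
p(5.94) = 0.07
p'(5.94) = -0.01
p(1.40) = 0.49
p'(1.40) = -0.64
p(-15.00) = -0.02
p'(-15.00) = 0.00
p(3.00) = 0.15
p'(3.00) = -0.07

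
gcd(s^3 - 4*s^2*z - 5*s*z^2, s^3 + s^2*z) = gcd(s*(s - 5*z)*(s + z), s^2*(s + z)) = s^2 + s*z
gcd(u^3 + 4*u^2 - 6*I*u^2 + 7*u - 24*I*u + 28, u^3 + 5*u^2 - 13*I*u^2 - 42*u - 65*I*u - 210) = u - 7*I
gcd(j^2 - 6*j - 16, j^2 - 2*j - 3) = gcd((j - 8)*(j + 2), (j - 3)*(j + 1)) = 1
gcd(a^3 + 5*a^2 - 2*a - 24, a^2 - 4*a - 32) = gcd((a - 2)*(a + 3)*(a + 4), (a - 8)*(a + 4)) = a + 4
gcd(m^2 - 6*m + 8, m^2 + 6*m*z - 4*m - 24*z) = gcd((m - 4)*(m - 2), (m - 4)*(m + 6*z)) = m - 4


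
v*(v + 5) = v^2 + 5*v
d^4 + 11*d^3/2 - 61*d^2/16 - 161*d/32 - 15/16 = (d - 5/4)*(d + 1/4)*(d + 1/2)*(d + 6)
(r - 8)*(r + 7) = r^2 - r - 56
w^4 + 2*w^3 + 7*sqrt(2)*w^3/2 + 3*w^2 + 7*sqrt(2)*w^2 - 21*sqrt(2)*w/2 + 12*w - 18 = (w - 1)*(w + 3)*(w + 3*sqrt(2)/2)*(w + 2*sqrt(2))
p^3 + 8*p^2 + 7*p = p*(p + 1)*(p + 7)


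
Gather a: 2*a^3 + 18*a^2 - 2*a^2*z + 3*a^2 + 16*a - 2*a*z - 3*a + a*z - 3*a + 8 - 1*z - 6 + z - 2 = 2*a^3 + a^2*(21 - 2*z) + a*(10 - z)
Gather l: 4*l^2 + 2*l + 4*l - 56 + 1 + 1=4*l^2 + 6*l - 54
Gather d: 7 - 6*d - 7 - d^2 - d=-d^2 - 7*d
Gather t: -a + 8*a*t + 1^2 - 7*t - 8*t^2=-a - 8*t^2 + t*(8*a - 7) + 1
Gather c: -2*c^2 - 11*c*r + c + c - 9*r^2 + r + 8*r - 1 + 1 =-2*c^2 + c*(2 - 11*r) - 9*r^2 + 9*r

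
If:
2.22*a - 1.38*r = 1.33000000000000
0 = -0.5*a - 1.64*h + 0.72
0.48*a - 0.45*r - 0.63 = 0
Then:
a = -0.80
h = 0.68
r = -2.26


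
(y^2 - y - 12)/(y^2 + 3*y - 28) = (y + 3)/(y + 7)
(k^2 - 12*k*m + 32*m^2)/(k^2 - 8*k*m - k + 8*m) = (k - 4*m)/(k - 1)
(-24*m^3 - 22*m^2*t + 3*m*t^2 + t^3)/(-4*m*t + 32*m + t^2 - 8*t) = (6*m^2 + 7*m*t + t^2)/(t - 8)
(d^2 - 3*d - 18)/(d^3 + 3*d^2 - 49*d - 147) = (d - 6)/(d^2 - 49)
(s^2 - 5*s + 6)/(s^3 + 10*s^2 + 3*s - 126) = (s - 2)/(s^2 + 13*s + 42)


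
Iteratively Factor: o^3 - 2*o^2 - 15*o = (o)*(o^2 - 2*o - 15) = o*(o - 5)*(o + 3)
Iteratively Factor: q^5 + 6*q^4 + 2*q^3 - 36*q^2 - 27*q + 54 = (q + 3)*(q^4 + 3*q^3 - 7*q^2 - 15*q + 18) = (q - 2)*(q + 3)*(q^3 + 5*q^2 + 3*q - 9) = (q - 2)*(q + 3)^2*(q^2 + 2*q - 3) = (q - 2)*(q - 1)*(q + 3)^2*(q + 3)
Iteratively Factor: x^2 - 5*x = (x)*(x - 5)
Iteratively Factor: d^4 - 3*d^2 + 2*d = (d + 2)*(d^3 - 2*d^2 + d) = (d - 1)*(d + 2)*(d^2 - d) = (d - 1)^2*(d + 2)*(d)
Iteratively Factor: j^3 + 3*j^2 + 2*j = (j + 2)*(j^2 + j) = (j + 1)*(j + 2)*(j)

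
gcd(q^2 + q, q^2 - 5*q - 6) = q + 1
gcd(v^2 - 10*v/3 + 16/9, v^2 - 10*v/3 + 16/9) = v^2 - 10*v/3 + 16/9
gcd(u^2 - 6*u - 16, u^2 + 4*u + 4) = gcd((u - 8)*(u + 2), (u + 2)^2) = u + 2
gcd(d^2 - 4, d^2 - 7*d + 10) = d - 2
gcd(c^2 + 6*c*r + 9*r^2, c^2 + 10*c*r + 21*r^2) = c + 3*r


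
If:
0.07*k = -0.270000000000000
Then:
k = -3.86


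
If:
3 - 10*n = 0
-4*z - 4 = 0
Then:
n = 3/10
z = -1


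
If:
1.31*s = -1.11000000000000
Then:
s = -0.85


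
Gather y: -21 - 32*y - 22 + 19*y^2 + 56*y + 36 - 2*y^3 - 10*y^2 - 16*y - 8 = -2*y^3 + 9*y^2 + 8*y - 15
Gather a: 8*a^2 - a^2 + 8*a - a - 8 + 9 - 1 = 7*a^2 + 7*a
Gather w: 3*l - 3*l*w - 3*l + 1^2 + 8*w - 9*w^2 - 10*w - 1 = -9*w^2 + w*(-3*l - 2)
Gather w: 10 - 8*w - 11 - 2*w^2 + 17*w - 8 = -2*w^2 + 9*w - 9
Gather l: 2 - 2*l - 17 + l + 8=-l - 7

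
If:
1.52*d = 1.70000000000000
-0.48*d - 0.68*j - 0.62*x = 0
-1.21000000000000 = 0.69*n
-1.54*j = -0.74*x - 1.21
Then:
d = 1.12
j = 0.24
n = -1.75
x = -1.13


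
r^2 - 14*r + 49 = (r - 7)^2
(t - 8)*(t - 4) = t^2 - 12*t + 32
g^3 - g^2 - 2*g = g*(g - 2)*(g + 1)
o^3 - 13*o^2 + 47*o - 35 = (o - 7)*(o - 5)*(o - 1)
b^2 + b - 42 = (b - 6)*(b + 7)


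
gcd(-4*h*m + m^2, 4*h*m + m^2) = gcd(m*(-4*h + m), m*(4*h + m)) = m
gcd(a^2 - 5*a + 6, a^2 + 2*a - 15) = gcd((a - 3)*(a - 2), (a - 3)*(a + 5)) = a - 3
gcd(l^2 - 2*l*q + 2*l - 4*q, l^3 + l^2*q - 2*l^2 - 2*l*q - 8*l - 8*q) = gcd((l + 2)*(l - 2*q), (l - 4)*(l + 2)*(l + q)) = l + 2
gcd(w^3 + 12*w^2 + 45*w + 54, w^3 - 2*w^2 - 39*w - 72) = w^2 + 6*w + 9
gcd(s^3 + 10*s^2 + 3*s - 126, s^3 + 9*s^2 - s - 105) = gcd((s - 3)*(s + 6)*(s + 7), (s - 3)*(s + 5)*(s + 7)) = s^2 + 4*s - 21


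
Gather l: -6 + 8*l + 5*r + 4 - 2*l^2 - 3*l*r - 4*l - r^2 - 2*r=-2*l^2 + l*(4 - 3*r) - r^2 + 3*r - 2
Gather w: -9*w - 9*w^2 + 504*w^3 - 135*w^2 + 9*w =504*w^3 - 144*w^2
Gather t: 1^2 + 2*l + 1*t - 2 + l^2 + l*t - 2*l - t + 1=l^2 + l*t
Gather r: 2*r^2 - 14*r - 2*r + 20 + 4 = 2*r^2 - 16*r + 24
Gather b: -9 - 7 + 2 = -14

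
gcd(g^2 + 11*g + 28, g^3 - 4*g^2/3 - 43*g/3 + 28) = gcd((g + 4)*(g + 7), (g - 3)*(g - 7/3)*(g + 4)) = g + 4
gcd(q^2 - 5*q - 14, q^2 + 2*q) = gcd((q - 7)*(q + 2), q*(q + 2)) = q + 2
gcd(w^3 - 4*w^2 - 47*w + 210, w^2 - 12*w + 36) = w - 6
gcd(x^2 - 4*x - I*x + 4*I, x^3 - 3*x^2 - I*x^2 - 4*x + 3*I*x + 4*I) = x^2 + x*(-4 - I) + 4*I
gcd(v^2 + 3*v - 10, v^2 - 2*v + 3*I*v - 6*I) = v - 2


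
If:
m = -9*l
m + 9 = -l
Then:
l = 9/8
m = -81/8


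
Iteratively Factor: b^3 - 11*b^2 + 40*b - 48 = (b - 4)*(b^2 - 7*b + 12) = (b - 4)^2*(b - 3)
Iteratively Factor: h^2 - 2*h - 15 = (h + 3)*(h - 5)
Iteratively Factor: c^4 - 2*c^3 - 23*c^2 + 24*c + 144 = (c + 3)*(c^3 - 5*c^2 - 8*c + 48) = (c - 4)*(c + 3)*(c^2 - c - 12) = (c - 4)^2*(c + 3)*(c + 3)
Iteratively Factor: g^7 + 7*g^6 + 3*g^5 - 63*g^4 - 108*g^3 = (g)*(g^6 + 7*g^5 + 3*g^4 - 63*g^3 - 108*g^2) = g^2*(g^5 + 7*g^4 + 3*g^3 - 63*g^2 - 108*g) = g^2*(g + 3)*(g^4 + 4*g^3 - 9*g^2 - 36*g) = g^2*(g + 3)*(g + 4)*(g^3 - 9*g) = g^2*(g - 3)*(g + 3)*(g + 4)*(g^2 + 3*g) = g^2*(g - 3)*(g + 3)^2*(g + 4)*(g)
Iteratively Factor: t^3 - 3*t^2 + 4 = (t + 1)*(t^2 - 4*t + 4) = (t - 2)*(t + 1)*(t - 2)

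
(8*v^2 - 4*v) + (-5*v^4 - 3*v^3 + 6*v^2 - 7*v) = -5*v^4 - 3*v^3 + 14*v^2 - 11*v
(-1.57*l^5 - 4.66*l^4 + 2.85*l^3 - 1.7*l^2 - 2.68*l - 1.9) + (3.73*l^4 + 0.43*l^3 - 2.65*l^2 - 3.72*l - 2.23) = -1.57*l^5 - 0.93*l^4 + 3.28*l^3 - 4.35*l^2 - 6.4*l - 4.13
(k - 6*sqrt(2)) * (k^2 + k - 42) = k^3 - 6*sqrt(2)*k^2 + k^2 - 42*k - 6*sqrt(2)*k + 252*sqrt(2)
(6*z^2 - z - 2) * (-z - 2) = -6*z^3 - 11*z^2 + 4*z + 4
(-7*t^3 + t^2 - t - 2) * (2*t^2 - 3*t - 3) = -14*t^5 + 23*t^4 + 16*t^3 - 4*t^2 + 9*t + 6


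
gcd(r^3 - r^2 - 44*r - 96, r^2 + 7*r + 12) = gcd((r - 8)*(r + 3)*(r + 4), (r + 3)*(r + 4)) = r^2 + 7*r + 12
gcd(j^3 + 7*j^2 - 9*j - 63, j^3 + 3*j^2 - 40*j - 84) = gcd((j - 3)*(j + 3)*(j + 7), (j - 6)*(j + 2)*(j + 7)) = j + 7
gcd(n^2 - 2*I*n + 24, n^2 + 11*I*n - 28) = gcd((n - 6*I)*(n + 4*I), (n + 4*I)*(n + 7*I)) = n + 4*I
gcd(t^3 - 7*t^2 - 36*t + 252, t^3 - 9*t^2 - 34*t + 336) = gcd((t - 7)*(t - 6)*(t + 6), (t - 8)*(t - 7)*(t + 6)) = t^2 - t - 42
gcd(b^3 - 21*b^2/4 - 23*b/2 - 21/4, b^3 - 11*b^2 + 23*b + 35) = b^2 - 6*b - 7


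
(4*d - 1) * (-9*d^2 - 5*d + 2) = -36*d^3 - 11*d^2 + 13*d - 2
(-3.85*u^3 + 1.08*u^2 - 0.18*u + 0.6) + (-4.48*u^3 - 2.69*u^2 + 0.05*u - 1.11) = -8.33*u^3 - 1.61*u^2 - 0.13*u - 0.51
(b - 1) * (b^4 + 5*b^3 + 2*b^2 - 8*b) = b^5 + 4*b^4 - 3*b^3 - 10*b^2 + 8*b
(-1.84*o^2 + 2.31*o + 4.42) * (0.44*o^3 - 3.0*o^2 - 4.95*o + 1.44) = -0.8096*o^5 + 6.5364*o^4 + 4.1228*o^3 - 27.3441*o^2 - 18.5526*o + 6.3648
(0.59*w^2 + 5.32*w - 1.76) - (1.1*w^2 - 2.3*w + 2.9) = -0.51*w^2 + 7.62*w - 4.66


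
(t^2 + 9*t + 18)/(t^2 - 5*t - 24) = (t + 6)/(t - 8)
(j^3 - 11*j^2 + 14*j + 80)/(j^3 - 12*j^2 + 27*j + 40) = (j + 2)/(j + 1)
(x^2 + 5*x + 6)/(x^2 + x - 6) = (x + 2)/(x - 2)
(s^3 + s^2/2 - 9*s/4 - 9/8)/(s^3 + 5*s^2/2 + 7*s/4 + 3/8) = (2*s - 3)/(2*s + 1)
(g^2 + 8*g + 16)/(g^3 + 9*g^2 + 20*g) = (g + 4)/(g*(g + 5))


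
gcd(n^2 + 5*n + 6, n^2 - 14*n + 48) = 1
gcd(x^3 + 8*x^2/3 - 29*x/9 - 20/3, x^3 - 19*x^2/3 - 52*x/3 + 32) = x + 3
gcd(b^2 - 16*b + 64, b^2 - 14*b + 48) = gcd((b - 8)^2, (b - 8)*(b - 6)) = b - 8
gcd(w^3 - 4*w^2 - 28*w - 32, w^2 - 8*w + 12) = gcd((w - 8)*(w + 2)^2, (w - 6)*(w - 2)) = 1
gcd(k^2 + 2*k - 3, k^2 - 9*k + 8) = k - 1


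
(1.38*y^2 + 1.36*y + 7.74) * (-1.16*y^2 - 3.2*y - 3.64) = -1.6008*y^4 - 5.9936*y^3 - 18.3536*y^2 - 29.7184*y - 28.1736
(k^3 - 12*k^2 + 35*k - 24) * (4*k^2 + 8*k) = 4*k^5 - 40*k^4 + 44*k^3 + 184*k^2 - 192*k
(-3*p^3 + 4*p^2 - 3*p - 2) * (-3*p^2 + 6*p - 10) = 9*p^5 - 30*p^4 + 63*p^3 - 52*p^2 + 18*p + 20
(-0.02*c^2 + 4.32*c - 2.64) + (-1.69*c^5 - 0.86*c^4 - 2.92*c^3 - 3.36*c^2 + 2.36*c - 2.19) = -1.69*c^5 - 0.86*c^4 - 2.92*c^3 - 3.38*c^2 + 6.68*c - 4.83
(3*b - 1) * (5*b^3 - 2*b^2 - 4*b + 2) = 15*b^4 - 11*b^3 - 10*b^2 + 10*b - 2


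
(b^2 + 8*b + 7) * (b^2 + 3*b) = b^4 + 11*b^3 + 31*b^2 + 21*b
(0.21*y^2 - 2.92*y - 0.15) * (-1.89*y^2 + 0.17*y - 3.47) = -0.3969*y^4 + 5.5545*y^3 - 0.9416*y^2 + 10.1069*y + 0.5205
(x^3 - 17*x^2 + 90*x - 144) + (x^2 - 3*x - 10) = x^3 - 16*x^2 + 87*x - 154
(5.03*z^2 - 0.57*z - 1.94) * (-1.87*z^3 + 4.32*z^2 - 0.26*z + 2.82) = -9.4061*z^5 + 22.7955*z^4 - 0.1424*z^3 + 5.952*z^2 - 1.103*z - 5.4708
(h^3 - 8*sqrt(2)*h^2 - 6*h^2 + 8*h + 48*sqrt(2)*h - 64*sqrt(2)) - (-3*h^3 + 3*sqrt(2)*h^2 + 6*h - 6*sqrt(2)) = 4*h^3 - 11*sqrt(2)*h^2 - 6*h^2 + 2*h + 48*sqrt(2)*h - 58*sqrt(2)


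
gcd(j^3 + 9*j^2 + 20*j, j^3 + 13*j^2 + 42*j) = j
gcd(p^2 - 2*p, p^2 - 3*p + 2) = p - 2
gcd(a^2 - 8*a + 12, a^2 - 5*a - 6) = a - 6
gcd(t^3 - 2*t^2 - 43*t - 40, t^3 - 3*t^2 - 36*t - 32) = t^2 - 7*t - 8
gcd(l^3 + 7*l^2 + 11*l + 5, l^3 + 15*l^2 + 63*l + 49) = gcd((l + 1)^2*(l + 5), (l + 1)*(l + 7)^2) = l + 1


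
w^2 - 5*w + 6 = (w - 3)*(w - 2)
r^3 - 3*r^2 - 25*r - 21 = (r - 7)*(r + 1)*(r + 3)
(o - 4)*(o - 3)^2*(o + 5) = o^4 - 5*o^3 - 17*o^2 + 129*o - 180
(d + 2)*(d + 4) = d^2 + 6*d + 8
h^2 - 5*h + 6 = (h - 3)*(h - 2)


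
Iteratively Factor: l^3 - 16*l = (l + 4)*(l^2 - 4*l) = l*(l + 4)*(l - 4)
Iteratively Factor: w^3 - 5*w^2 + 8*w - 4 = (w - 1)*(w^2 - 4*w + 4) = (w - 2)*(w - 1)*(w - 2)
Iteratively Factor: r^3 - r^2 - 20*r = (r - 5)*(r^2 + 4*r) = r*(r - 5)*(r + 4)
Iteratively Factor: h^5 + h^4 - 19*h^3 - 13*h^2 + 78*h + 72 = (h + 1)*(h^4 - 19*h^2 + 6*h + 72) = (h + 1)*(h + 4)*(h^3 - 4*h^2 - 3*h + 18) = (h - 3)*(h + 1)*(h + 4)*(h^2 - h - 6) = (h - 3)^2*(h + 1)*(h + 4)*(h + 2)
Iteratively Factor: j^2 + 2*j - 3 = (j - 1)*(j + 3)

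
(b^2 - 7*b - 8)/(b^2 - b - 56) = (b + 1)/(b + 7)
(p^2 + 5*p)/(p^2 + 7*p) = (p + 5)/(p + 7)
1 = 1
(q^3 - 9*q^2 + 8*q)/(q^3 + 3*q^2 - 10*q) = (q^2 - 9*q + 8)/(q^2 + 3*q - 10)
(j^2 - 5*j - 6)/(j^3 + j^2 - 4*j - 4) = (j - 6)/(j^2 - 4)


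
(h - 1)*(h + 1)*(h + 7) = h^3 + 7*h^2 - h - 7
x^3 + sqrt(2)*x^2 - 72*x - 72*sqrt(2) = (x - 6*sqrt(2))*(x + sqrt(2))*(x + 6*sqrt(2))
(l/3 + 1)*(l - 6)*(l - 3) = l^3/3 - 2*l^2 - 3*l + 18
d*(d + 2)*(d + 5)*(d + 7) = d^4 + 14*d^3 + 59*d^2 + 70*d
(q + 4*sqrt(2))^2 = q^2 + 8*sqrt(2)*q + 32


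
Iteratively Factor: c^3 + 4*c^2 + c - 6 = (c - 1)*(c^2 + 5*c + 6) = (c - 1)*(c + 2)*(c + 3)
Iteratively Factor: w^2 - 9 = (w - 3)*(w + 3)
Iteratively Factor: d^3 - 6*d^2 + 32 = (d + 2)*(d^2 - 8*d + 16) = (d - 4)*(d + 2)*(d - 4)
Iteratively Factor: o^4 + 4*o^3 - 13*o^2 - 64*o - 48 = (o - 4)*(o^3 + 8*o^2 + 19*o + 12) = (o - 4)*(o + 4)*(o^2 + 4*o + 3) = (o - 4)*(o + 1)*(o + 4)*(o + 3)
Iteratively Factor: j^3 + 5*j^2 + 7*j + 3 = (j + 3)*(j^2 + 2*j + 1) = (j + 1)*(j + 3)*(j + 1)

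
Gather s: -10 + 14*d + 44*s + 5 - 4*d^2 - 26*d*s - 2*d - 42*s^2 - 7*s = -4*d^2 + 12*d - 42*s^2 + s*(37 - 26*d) - 5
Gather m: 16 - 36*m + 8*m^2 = 8*m^2 - 36*m + 16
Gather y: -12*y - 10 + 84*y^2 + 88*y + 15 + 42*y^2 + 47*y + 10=126*y^2 + 123*y + 15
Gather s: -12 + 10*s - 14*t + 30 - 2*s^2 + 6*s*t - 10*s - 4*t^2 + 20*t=-2*s^2 + 6*s*t - 4*t^2 + 6*t + 18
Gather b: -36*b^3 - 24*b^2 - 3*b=-36*b^3 - 24*b^2 - 3*b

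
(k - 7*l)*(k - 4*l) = k^2 - 11*k*l + 28*l^2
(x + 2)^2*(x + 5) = x^3 + 9*x^2 + 24*x + 20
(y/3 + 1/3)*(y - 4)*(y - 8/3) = y^3/3 - 17*y^2/9 + 4*y/3 + 32/9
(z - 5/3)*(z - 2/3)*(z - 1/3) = z^3 - 8*z^2/3 + 17*z/9 - 10/27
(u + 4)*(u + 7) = u^2 + 11*u + 28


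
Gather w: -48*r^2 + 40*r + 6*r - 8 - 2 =-48*r^2 + 46*r - 10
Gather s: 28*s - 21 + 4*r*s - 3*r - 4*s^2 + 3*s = -3*r - 4*s^2 + s*(4*r + 31) - 21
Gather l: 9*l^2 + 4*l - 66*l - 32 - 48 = 9*l^2 - 62*l - 80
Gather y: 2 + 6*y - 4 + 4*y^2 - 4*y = 4*y^2 + 2*y - 2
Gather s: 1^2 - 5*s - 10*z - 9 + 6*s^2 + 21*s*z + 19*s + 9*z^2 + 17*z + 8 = 6*s^2 + s*(21*z + 14) + 9*z^2 + 7*z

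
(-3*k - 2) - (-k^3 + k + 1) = k^3 - 4*k - 3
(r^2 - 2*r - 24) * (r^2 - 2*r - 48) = r^4 - 4*r^3 - 68*r^2 + 144*r + 1152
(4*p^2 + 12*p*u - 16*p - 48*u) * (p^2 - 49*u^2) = 4*p^4 + 12*p^3*u - 16*p^3 - 196*p^2*u^2 - 48*p^2*u - 588*p*u^3 + 784*p*u^2 + 2352*u^3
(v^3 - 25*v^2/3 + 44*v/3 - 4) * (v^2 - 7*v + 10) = v^5 - 46*v^4/3 + 83*v^3 - 190*v^2 + 524*v/3 - 40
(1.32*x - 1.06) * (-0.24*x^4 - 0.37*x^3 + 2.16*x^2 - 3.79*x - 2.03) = -0.3168*x^5 - 0.234*x^4 + 3.2434*x^3 - 7.2924*x^2 + 1.3378*x + 2.1518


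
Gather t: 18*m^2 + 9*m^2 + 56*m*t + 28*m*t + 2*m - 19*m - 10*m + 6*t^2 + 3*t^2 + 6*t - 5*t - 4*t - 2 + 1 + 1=27*m^2 - 27*m + 9*t^2 + t*(84*m - 3)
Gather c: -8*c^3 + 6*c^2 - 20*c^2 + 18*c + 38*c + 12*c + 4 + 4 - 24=-8*c^3 - 14*c^2 + 68*c - 16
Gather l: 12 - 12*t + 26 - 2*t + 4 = 42 - 14*t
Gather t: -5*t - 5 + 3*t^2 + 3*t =3*t^2 - 2*t - 5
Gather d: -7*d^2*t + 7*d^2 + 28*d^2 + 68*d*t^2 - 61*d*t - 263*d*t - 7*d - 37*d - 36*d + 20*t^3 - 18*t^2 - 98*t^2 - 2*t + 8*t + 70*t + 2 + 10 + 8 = d^2*(35 - 7*t) + d*(68*t^2 - 324*t - 80) + 20*t^3 - 116*t^2 + 76*t + 20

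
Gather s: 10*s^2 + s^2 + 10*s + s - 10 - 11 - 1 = 11*s^2 + 11*s - 22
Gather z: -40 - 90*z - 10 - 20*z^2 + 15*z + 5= -20*z^2 - 75*z - 45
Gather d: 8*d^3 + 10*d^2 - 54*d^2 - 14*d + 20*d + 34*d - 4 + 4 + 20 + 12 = 8*d^3 - 44*d^2 + 40*d + 32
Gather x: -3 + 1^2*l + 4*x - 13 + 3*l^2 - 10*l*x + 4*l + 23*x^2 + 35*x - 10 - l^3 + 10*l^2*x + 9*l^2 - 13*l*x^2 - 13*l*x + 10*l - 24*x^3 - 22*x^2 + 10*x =-l^3 + 12*l^2 + 15*l - 24*x^3 + x^2*(1 - 13*l) + x*(10*l^2 - 23*l + 49) - 26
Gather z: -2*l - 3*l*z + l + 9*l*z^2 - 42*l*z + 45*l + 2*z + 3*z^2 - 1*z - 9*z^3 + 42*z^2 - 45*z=44*l - 9*z^3 + z^2*(9*l + 45) + z*(-45*l - 44)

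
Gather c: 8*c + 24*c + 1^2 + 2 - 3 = 32*c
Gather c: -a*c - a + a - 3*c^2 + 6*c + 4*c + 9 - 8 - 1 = -3*c^2 + c*(10 - a)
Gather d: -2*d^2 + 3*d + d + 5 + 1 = -2*d^2 + 4*d + 6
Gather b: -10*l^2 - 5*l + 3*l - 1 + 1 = -10*l^2 - 2*l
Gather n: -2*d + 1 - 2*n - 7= -2*d - 2*n - 6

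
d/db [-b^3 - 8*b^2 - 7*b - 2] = -3*b^2 - 16*b - 7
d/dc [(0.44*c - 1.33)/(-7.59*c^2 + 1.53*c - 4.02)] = (3.3396*c^2 - 20.1894*c + 0.2661)/(57.6081*c^4 - 23.2254*c^3 + 63.3645*c^2 - 12.3012*c + 16.1604)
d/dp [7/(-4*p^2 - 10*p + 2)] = 7*(4*p + 5)/(2*(2*p^2 + 5*p - 1)^2)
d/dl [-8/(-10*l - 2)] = -20/(5*l + 1)^2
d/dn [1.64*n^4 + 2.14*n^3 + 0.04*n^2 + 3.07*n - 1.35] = 6.56*n^3 + 6.42*n^2 + 0.08*n + 3.07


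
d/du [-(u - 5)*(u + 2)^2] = (8 - 3*u)*(u + 2)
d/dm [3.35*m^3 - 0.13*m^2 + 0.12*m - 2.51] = 10.05*m^2 - 0.26*m + 0.12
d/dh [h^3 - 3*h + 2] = 3*h^2 - 3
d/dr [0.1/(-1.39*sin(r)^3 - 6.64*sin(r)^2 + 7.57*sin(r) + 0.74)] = (0.417*sin(r)^2 + 1.328*sin(r) - 0.757)*cos(r)/(1.39*sin(r)^3 + 6.64*sin(r)^2 - 7.57*sin(r) - 0.74)^2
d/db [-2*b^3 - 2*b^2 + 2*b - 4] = -6*b^2 - 4*b + 2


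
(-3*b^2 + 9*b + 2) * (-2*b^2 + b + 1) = 6*b^4 - 21*b^3 + 2*b^2 + 11*b + 2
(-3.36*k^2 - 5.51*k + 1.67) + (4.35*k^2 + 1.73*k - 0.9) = 0.99*k^2 - 3.78*k + 0.77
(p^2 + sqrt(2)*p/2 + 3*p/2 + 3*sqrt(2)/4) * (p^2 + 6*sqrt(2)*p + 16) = p^4 + 3*p^3/2 + 13*sqrt(2)*p^3/2 + 39*sqrt(2)*p^2/4 + 22*p^2 + 8*sqrt(2)*p + 33*p + 12*sqrt(2)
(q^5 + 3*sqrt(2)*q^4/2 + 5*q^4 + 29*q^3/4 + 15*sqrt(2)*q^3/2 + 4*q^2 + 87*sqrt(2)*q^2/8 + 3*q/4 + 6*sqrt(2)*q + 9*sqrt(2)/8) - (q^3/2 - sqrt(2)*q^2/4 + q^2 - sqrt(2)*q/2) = q^5 + 3*sqrt(2)*q^4/2 + 5*q^4 + 27*q^3/4 + 15*sqrt(2)*q^3/2 + 3*q^2 + 89*sqrt(2)*q^2/8 + 3*q/4 + 13*sqrt(2)*q/2 + 9*sqrt(2)/8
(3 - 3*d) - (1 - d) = 2 - 2*d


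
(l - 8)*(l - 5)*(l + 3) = l^3 - 10*l^2 + l + 120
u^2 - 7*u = u*(u - 7)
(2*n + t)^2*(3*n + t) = 12*n^3 + 16*n^2*t + 7*n*t^2 + t^3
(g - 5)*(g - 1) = g^2 - 6*g + 5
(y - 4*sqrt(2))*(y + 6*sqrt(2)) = y^2 + 2*sqrt(2)*y - 48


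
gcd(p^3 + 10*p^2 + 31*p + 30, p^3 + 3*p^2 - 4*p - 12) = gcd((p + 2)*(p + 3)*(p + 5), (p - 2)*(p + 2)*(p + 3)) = p^2 + 5*p + 6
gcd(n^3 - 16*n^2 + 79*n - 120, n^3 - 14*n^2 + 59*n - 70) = n - 5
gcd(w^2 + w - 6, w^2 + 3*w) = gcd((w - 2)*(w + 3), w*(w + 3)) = w + 3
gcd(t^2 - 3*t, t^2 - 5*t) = t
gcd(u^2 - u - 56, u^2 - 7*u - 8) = u - 8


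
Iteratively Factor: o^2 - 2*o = (o - 2)*(o)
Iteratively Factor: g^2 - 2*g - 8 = (g + 2)*(g - 4)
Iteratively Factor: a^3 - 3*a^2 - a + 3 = (a + 1)*(a^2 - 4*a + 3) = (a - 3)*(a + 1)*(a - 1)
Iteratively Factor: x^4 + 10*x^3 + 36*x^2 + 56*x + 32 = (x + 4)*(x^3 + 6*x^2 + 12*x + 8) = (x + 2)*(x + 4)*(x^2 + 4*x + 4) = (x + 2)^2*(x + 4)*(x + 2)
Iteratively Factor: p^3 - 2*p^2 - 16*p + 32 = (p - 4)*(p^2 + 2*p - 8) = (p - 4)*(p - 2)*(p + 4)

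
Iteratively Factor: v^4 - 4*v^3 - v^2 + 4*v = (v)*(v^3 - 4*v^2 - v + 4) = v*(v - 4)*(v^2 - 1) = v*(v - 4)*(v - 1)*(v + 1)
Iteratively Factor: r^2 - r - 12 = (r - 4)*(r + 3)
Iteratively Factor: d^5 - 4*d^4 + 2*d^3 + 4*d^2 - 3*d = (d - 1)*(d^4 - 3*d^3 - d^2 + 3*d) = (d - 3)*(d - 1)*(d^3 - d) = (d - 3)*(d - 1)^2*(d^2 + d) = (d - 3)*(d - 1)^2*(d + 1)*(d)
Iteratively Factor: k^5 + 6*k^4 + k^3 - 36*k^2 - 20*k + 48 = (k + 3)*(k^4 + 3*k^3 - 8*k^2 - 12*k + 16) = (k - 2)*(k + 3)*(k^3 + 5*k^2 + 2*k - 8) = (k - 2)*(k - 1)*(k + 3)*(k^2 + 6*k + 8) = (k - 2)*(k - 1)*(k + 2)*(k + 3)*(k + 4)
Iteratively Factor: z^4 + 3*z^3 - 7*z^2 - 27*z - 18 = (z - 3)*(z^3 + 6*z^2 + 11*z + 6) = (z - 3)*(z + 2)*(z^2 + 4*z + 3) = (z - 3)*(z + 1)*(z + 2)*(z + 3)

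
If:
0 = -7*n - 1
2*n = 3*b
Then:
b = -2/21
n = -1/7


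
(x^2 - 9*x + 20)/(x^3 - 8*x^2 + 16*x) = (x - 5)/(x*(x - 4))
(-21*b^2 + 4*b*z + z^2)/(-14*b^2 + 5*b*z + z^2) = (-3*b + z)/(-2*b + z)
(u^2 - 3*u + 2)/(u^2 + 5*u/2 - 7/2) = 2*(u - 2)/(2*u + 7)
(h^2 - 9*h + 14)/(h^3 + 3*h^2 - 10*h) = (h - 7)/(h*(h + 5))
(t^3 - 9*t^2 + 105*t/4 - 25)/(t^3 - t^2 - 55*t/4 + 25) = (t - 4)/(t + 4)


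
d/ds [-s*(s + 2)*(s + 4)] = -3*s^2 - 12*s - 8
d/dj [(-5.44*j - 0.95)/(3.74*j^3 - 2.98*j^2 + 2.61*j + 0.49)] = (40.6912*j^3 - 5.5522*j^2 - 5.662*j - 0.1861)/(13.9876*j^6 - 22.2904*j^5 + 28.4032*j^4 - 11.8904*j^3 + 3.8917*j^2 + 2.5578*j + 0.2401)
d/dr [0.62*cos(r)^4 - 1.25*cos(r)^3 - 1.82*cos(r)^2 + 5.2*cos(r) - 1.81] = (-2.48*cos(r)^3 + 3.75*cos(r)^2 + 3.64*cos(r) - 5.2)*sin(r)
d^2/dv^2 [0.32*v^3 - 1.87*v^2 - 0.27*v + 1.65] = 1.92*v - 3.74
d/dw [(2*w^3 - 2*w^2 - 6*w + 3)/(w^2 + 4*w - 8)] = 2*(w^4 + 8*w^3 - 25*w^2 + 13*w + 18)/(w^4 + 8*w^3 - 64*w + 64)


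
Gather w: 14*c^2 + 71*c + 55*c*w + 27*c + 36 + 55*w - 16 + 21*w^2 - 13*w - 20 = 14*c^2 + 98*c + 21*w^2 + w*(55*c + 42)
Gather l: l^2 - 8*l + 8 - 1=l^2 - 8*l + 7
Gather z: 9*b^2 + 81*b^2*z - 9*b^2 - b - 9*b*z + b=z*(81*b^2 - 9*b)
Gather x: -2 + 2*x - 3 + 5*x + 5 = 7*x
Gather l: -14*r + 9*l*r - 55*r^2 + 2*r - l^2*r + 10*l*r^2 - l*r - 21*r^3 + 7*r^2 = -l^2*r + l*(10*r^2 + 8*r) - 21*r^3 - 48*r^2 - 12*r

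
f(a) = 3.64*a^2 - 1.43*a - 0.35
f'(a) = 7.28*a - 1.43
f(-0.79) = 3.05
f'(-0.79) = -7.18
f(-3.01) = 36.93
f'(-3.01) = -23.34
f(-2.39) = 23.86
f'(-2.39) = -18.83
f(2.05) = 12.02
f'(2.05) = 13.49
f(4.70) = 73.34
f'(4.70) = 32.79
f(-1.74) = 13.16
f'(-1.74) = -14.10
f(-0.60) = 1.82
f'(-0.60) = -5.80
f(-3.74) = 55.91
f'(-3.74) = -28.66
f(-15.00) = 840.10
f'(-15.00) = -110.63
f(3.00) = 28.12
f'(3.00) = 20.41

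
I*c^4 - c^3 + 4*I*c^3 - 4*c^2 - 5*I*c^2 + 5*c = c*(c + 5)*(c + I)*(I*c - I)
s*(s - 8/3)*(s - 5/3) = s^3 - 13*s^2/3 + 40*s/9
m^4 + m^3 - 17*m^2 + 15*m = m*(m - 3)*(m - 1)*(m + 5)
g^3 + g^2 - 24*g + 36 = (g - 3)*(g - 2)*(g + 6)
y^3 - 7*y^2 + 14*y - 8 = (y - 4)*(y - 2)*(y - 1)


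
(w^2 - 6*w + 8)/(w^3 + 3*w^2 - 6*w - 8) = (w - 4)/(w^2 + 5*w + 4)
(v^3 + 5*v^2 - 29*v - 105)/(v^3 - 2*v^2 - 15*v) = (v + 7)/v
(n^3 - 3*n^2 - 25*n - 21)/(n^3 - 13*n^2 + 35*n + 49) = (n + 3)/(n - 7)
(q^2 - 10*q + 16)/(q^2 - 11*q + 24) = (q - 2)/(q - 3)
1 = 1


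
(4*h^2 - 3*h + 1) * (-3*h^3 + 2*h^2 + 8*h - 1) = -12*h^5 + 17*h^4 + 23*h^3 - 26*h^2 + 11*h - 1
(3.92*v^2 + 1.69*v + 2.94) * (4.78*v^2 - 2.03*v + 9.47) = 18.7376*v^4 + 0.120600000000001*v^3 + 47.7449*v^2 + 10.0361*v + 27.8418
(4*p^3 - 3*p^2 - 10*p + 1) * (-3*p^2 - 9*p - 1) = -12*p^5 - 27*p^4 + 53*p^3 + 90*p^2 + p - 1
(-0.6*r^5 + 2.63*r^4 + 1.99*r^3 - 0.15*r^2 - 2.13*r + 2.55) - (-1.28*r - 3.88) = -0.6*r^5 + 2.63*r^4 + 1.99*r^3 - 0.15*r^2 - 0.85*r + 6.43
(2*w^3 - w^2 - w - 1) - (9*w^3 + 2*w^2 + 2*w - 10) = -7*w^3 - 3*w^2 - 3*w + 9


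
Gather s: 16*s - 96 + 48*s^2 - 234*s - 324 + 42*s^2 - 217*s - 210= 90*s^2 - 435*s - 630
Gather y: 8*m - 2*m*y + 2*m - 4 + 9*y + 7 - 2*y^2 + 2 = 10*m - 2*y^2 + y*(9 - 2*m) + 5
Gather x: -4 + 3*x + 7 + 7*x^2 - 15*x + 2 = 7*x^2 - 12*x + 5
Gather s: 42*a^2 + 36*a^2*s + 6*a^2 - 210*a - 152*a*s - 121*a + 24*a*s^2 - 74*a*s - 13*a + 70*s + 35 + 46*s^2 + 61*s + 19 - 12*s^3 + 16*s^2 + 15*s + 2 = 48*a^2 - 344*a - 12*s^3 + s^2*(24*a + 62) + s*(36*a^2 - 226*a + 146) + 56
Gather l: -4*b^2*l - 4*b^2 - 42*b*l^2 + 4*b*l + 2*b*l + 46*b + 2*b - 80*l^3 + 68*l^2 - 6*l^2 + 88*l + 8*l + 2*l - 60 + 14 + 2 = -4*b^2 + 48*b - 80*l^3 + l^2*(62 - 42*b) + l*(-4*b^2 + 6*b + 98) - 44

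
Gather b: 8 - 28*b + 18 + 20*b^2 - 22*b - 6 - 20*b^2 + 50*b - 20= 0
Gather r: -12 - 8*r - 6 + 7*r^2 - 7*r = 7*r^2 - 15*r - 18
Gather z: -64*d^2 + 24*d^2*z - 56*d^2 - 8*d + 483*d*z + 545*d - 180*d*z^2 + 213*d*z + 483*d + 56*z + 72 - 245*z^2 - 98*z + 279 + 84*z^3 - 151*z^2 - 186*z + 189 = -120*d^2 + 1020*d + 84*z^3 + z^2*(-180*d - 396) + z*(24*d^2 + 696*d - 228) + 540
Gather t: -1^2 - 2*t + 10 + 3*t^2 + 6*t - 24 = 3*t^2 + 4*t - 15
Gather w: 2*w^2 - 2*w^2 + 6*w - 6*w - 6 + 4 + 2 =0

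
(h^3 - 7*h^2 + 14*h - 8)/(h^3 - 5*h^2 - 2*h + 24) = (h^2 - 3*h + 2)/(h^2 - h - 6)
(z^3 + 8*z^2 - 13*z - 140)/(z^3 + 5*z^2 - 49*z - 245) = (z - 4)/(z - 7)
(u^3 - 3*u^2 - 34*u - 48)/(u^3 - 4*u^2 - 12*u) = (u^2 - 5*u - 24)/(u*(u - 6))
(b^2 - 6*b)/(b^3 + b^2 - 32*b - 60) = b/(b^2 + 7*b + 10)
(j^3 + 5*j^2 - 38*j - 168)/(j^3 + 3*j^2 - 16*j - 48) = (j^2 + j - 42)/(j^2 - j - 12)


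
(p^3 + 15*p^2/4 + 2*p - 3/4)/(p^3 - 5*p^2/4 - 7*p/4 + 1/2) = (p + 3)/(p - 2)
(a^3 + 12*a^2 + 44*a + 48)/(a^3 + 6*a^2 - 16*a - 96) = (a + 2)/(a - 4)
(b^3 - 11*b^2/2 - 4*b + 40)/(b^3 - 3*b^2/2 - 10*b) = (b - 4)/b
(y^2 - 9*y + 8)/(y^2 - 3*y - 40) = (y - 1)/(y + 5)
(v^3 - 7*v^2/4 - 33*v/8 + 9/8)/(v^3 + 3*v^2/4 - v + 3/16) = 2*(v - 3)/(2*v - 1)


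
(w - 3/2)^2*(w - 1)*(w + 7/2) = w^4 - w^3/2 - 35*w^2/4 + 129*w/8 - 63/8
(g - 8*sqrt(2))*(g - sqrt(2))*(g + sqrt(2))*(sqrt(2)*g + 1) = sqrt(2)*g^4 - 15*g^3 - 10*sqrt(2)*g^2 + 30*g + 16*sqrt(2)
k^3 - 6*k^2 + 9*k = k*(k - 3)^2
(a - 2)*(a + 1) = a^2 - a - 2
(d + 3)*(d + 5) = d^2 + 8*d + 15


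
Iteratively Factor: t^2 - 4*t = (t - 4)*(t)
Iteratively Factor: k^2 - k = (k - 1)*(k)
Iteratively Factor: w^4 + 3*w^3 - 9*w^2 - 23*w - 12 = (w - 3)*(w^3 + 6*w^2 + 9*w + 4) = (w - 3)*(w + 1)*(w^2 + 5*w + 4) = (w - 3)*(w + 1)*(w + 4)*(w + 1)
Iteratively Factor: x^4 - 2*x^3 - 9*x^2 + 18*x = (x)*(x^3 - 2*x^2 - 9*x + 18) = x*(x + 3)*(x^2 - 5*x + 6) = x*(x - 2)*(x + 3)*(x - 3)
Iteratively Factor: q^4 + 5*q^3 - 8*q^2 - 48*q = (q + 4)*(q^3 + q^2 - 12*q) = q*(q + 4)*(q^2 + q - 12) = q*(q - 3)*(q + 4)*(q + 4)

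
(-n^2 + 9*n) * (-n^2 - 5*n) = n^4 - 4*n^3 - 45*n^2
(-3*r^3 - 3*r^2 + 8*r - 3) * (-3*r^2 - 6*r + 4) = 9*r^5 + 27*r^4 - 18*r^3 - 51*r^2 + 50*r - 12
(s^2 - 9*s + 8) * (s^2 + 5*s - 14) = s^4 - 4*s^3 - 51*s^2 + 166*s - 112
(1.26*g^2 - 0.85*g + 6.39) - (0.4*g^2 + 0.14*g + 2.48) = 0.86*g^2 - 0.99*g + 3.91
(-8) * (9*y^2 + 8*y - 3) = -72*y^2 - 64*y + 24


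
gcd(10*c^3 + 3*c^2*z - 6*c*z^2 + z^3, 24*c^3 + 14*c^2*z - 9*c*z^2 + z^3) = c + z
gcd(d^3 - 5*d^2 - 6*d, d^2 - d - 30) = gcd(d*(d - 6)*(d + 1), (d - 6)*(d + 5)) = d - 6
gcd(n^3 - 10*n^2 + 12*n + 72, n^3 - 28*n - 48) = n^2 - 4*n - 12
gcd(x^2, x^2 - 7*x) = x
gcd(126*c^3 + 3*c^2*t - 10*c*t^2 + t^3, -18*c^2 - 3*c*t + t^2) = -18*c^2 - 3*c*t + t^2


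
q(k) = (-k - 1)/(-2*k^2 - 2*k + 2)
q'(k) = (-k - 1)*(4*k + 2)/(-2*k^2 - 2*k + 2)^2 - 1/(-2*k^2 - 2*k + 2)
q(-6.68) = -0.08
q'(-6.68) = -0.01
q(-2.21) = -0.36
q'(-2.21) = -0.44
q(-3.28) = -0.18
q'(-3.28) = -0.07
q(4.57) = 0.11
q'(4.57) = -0.03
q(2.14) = 0.27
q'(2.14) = -0.17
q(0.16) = -0.71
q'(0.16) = -1.77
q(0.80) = 2.05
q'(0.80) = -10.95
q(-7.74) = -0.07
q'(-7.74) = -0.01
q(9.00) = 0.06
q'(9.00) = -0.00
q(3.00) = 0.18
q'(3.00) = -0.07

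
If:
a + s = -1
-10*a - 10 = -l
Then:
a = -s - 1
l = -10*s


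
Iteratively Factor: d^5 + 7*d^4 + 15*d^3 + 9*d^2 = (d + 3)*(d^4 + 4*d^3 + 3*d^2) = d*(d + 3)*(d^3 + 4*d^2 + 3*d) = d*(d + 3)^2*(d^2 + d) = d*(d + 1)*(d + 3)^2*(d)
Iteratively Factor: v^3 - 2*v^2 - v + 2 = (v + 1)*(v^2 - 3*v + 2) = (v - 2)*(v + 1)*(v - 1)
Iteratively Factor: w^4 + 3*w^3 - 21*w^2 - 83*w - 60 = (w + 1)*(w^3 + 2*w^2 - 23*w - 60) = (w - 5)*(w + 1)*(w^2 + 7*w + 12) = (w - 5)*(w + 1)*(w + 4)*(w + 3)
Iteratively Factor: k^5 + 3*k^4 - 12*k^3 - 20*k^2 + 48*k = (k - 2)*(k^4 + 5*k^3 - 2*k^2 - 24*k) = (k - 2)*(k + 3)*(k^3 + 2*k^2 - 8*k) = k*(k - 2)*(k + 3)*(k^2 + 2*k - 8) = k*(k - 2)^2*(k + 3)*(k + 4)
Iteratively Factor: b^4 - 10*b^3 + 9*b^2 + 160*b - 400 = (b + 4)*(b^3 - 14*b^2 + 65*b - 100) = (b - 5)*(b + 4)*(b^2 - 9*b + 20) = (b - 5)*(b - 4)*(b + 4)*(b - 5)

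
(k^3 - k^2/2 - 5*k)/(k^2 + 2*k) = k - 5/2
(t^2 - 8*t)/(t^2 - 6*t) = (t - 8)/(t - 6)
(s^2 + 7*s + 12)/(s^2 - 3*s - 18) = (s + 4)/(s - 6)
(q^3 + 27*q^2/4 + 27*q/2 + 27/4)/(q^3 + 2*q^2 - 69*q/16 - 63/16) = 4*(q + 3)/(4*q - 7)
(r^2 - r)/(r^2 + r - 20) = r*(r - 1)/(r^2 + r - 20)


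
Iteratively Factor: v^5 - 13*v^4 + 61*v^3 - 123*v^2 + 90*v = (v)*(v^4 - 13*v^3 + 61*v^2 - 123*v + 90) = v*(v - 5)*(v^3 - 8*v^2 + 21*v - 18) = v*(v - 5)*(v - 2)*(v^2 - 6*v + 9) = v*(v - 5)*(v - 3)*(v - 2)*(v - 3)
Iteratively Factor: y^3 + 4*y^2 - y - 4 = (y - 1)*(y^2 + 5*y + 4) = (y - 1)*(y + 1)*(y + 4)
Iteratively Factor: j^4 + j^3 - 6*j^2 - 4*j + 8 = (j + 2)*(j^3 - j^2 - 4*j + 4) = (j - 1)*(j + 2)*(j^2 - 4) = (j - 2)*(j - 1)*(j + 2)*(j + 2)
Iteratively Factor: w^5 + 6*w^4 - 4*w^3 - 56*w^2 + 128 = (w - 2)*(w^4 + 8*w^3 + 12*w^2 - 32*w - 64) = (w - 2)*(w + 2)*(w^3 + 6*w^2 - 32) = (w - 2)^2*(w + 2)*(w^2 + 8*w + 16) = (w - 2)^2*(w + 2)*(w + 4)*(w + 4)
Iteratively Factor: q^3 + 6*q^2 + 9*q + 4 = (q + 1)*(q^2 + 5*q + 4) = (q + 1)*(q + 4)*(q + 1)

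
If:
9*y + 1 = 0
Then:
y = -1/9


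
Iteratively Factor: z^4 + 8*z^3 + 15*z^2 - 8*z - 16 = (z + 4)*(z^3 + 4*z^2 - z - 4) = (z - 1)*(z + 4)*(z^2 + 5*z + 4) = (z - 1)*(z + 1)*(z + 4)*(z + 4)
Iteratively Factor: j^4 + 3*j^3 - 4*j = (j + 2)*(j^3 + j^2 - 2*j) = (j + 2)^2*(j^2 - j) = (j - 1)*(j + 2)^2*(j)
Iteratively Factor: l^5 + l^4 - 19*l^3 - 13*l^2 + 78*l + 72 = (l + 4)*(l^4 - 3*l^3 - 7*l^2 + 15*l + 18) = (l - 3)*(l + 4)*(l^3 - 7*l - 6) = (l - 3)*(l + 1)*(l + 4)*(l^2 - l - 6) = (l - 3)*(l + 1)*(l + 2)*(l + 4)*(l - 3)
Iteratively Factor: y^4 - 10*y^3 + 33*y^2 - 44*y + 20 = (y - 2)*(y^3 - 8*y^2 + 17*y - 10) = (y - 2)^2*(y^2 - 6*y + 5) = (y - 2)^2*(y - 1)*(y - 5)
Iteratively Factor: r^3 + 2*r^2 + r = (r)*(r^2 + 2*r + 1) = r*(r + 1)*(r + 1)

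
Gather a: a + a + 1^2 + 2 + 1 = 2*a + 4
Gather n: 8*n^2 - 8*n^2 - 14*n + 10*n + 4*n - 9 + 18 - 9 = 0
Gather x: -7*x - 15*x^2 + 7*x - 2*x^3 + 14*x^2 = -2*x^3 - x^2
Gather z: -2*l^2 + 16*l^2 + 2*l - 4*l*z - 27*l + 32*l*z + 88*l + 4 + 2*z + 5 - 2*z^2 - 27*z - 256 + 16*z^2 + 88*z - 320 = 14*l^2 + 63*l + 14*z^2 + z*(28*l + 63) - 567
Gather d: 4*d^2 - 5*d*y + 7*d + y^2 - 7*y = 4*d^2 + d*(7 - 5*y) + y^2 - 7*y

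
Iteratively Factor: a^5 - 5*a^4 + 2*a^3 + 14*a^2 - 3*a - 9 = (a + 1)*(a^4 - 6*a^3 + 8*a^2 + 6*a - 9) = (a - 3)*(a + 1)*(a^3 - 3*a^2 - a + 3) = (a - 3)*(a + 1)^2*(a^2 - 4*a + 3) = (a - 3)^2*(a + 1)^2*(a - 1)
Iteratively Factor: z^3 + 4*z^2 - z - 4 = (z + 4)*(z^2 - 1) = (z - 1)*(z + 4)*(z + 1)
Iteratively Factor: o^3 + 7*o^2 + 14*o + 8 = (o + 4)*(o^2 + 3*o + 2) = (o + 2)*(o + 4)*(o + 1)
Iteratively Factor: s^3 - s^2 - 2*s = (s + 1)*(s^2 - 2*s) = s*(s + 1)*(s - 2)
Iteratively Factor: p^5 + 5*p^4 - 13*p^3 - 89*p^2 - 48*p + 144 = (p + 3)*(p^4 + 2*p^3 - 19*p^2 - 32*p + 48) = (p - 4)*(p + 3)*(p^3 + 6*p^2 + 5*p - 12) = (p - 4)*(p - 1)*(p + 3)*(p^2 + 7*p + 12) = (p - 4)*(p - 1)*(p + 3)*(p + 4)*(p + 3)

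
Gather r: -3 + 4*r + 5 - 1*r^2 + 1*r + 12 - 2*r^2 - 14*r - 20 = -3*r^2 - 9*r - 6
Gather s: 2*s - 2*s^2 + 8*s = -2*s^2 + 10*s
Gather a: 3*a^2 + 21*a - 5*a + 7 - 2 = 3*a^2 + 16*a + 5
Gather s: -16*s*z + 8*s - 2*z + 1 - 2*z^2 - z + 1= s*(8 - 16*z) - 2*z^2 - 3*z + 2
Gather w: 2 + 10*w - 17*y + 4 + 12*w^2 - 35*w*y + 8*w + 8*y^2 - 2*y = 12*w^2 + w*(18 - 35*y) + 8*y^2 - 19*y + 6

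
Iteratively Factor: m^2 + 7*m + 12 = (m + 3)*(m + 4)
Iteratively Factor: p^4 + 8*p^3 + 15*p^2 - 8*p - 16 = (p - 1)*(p^3 + 9*p^2 + 24*p + 16) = (p - 1)*(p + 1)*(p^2 + 8*p + 16) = (p - 1)*(p + 1)*(p + 4)*(p + 4)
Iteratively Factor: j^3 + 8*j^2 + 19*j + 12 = (j + 4)*(j^2 + 4*j + 3) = (j + 1)*(j + 4)*(j + 3)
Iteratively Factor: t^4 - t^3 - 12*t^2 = (t)*(t^3 - t^2 - 12*t) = t*(t - 4)*(t^2 + 3*t) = t^2*(t - 4)*(t + 3)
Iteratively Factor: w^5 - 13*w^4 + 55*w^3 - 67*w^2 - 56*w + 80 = (w + 1)*(w^4 - 14*w^3 + 69*w^2 - 136*w + 80) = (w - 5)*(w + 1)*(w^3 - 9*w^2 + 24*w - 16) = (w - 5)*(w - 1)*(w + 1)*(w^2 - 8*w + 16) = (w - 5)*(w - 4)*(w - 1)*(w + 1)*(w - 4)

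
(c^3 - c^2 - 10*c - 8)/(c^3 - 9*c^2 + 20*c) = (c^2 + 3*c + 2)/(c*(c - 5))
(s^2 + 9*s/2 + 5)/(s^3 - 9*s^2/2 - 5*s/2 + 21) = (2*s + 5)/(2*s^2 - 13*s + 21)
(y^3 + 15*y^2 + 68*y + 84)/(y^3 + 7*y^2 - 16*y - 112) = (y^2 + 8*y + 12)/(y^2 - 16)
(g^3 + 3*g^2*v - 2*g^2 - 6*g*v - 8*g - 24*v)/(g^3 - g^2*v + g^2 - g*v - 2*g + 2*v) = (-g^2 - 3*g*v + 4*g + 12*v)/(-g^2 + g*v + g - v)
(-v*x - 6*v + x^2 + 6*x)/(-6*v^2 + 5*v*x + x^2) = (x + 6)/(6*v + x)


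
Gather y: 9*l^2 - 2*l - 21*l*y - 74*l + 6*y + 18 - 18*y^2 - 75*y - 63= 9*l^2 - 76*l - 18*y^2 + y*(-21*l - 69) - 45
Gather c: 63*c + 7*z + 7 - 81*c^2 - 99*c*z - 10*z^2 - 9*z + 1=-81*c^2 + c*(63 - 99*z) - 10*z^2 - 2*z + 8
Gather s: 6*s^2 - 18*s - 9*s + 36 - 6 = 6*s^2 - 27*s + 30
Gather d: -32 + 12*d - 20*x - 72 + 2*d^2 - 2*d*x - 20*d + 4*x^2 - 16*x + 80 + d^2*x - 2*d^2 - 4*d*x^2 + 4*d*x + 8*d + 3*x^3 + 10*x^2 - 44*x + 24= d^2*x + d*(-4*x^2 + 2*x) + 3*x^3 + 14*x^2 - 80*x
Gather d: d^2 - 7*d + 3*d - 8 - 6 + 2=d^2 - 4*d - 12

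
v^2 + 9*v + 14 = (v + 2)*(v + 7)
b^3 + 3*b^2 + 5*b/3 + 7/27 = (b + 1/3)^2*(b + 7/3)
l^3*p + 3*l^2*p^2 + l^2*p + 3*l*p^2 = l*(l + 3*p)*(l*p + p)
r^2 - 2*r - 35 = (r - 7)*(r + 5)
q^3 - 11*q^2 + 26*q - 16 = (q - 8)*(q - 2)*(q - 1)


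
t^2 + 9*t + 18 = (t + 3)*(t + 6)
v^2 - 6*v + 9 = (v - 3)^2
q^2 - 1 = (q - 1)*(q + 1)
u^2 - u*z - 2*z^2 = (u - 2*z)*(u + z)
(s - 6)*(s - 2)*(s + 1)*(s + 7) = s^4 - 45*s^2 + 40*s + 84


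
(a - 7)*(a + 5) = a^2 - 2*a - 35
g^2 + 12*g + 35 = (g + 5)*(g + 7)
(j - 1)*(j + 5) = j^2 + 4*j - 5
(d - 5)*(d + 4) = d^2 - d - 20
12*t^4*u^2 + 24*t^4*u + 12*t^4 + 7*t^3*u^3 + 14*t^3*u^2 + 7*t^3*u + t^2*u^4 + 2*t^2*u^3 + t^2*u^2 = (3*t + u)*(4*t + u)*(t*u + t)^2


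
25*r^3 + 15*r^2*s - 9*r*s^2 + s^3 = (-5*r + s)^2*(r + s)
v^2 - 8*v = v*(v - 8)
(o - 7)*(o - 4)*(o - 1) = o^3 - 12*o^2 + 39*o - 28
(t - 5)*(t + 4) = t^2 - t - 20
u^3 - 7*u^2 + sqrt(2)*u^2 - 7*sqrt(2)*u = u*(u - 7)*(u + sqrt(2))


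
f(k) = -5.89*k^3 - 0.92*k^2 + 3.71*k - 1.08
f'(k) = -17.67*k^2 - 1.84*k + 3.71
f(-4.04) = 357.30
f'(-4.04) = -277.26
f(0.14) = -0.59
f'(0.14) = 3.11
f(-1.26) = 4.57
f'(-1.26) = -22.02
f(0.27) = -0.26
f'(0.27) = 1.93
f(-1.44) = 9.26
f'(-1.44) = -30.28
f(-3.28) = 184.70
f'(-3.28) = -180.36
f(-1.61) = 15.14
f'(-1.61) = -39.13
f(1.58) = -20.75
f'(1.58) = -43.31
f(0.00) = -1.08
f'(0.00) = 3.71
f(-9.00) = 4184.82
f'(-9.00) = -1411.00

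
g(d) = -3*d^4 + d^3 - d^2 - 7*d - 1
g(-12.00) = -63997.00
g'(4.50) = -1048.75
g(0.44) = -4.30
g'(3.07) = -332.08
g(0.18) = -2.29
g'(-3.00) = 350.00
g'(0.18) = -7.33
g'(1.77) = -67.68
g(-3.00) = -259.00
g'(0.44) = -8.32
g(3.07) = -269.47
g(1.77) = -40.42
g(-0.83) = 2.13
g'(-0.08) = -6.81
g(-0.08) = -0.45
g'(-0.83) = 3.59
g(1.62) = -31.38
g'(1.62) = -53.39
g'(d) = -12*d^3 + 3*d^2 - 2*d - 7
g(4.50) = -1191.81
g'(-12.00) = 21185.00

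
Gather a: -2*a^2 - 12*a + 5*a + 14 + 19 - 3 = -2*a^2 - 7*a + 30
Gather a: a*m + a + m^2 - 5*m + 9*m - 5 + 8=a*(m + 1) + m^2 + 4*m + 3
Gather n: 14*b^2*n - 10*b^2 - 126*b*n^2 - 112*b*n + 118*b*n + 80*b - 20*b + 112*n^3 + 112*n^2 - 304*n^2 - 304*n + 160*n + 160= -10*b^2 + 60*b + 112*n^3 + n^2*(-126*b - 192) + n*(14*b^2 + 6*b - 144) + 160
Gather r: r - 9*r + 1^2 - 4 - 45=-8*r - 48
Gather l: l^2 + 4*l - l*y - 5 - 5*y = l^2 + l*(4 - y) - 5*y - 5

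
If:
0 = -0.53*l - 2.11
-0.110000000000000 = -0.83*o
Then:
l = -3.98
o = 0.13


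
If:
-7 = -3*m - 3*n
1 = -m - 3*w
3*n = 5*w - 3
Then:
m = 35/4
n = -77/12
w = -13/4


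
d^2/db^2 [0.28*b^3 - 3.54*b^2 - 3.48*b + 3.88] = 1.68*b - 7.08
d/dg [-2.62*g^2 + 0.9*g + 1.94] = 0.9 - 5.24*g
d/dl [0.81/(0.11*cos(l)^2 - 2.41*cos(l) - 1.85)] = (0.1782*cos(l) - 1.9521)*sin(l)/(-0.11*cos(l)^2 + 2.41*cos(l) + 1.85)^2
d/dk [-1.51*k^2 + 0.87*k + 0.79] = 0.87 - 3.02*k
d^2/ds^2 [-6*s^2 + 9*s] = -12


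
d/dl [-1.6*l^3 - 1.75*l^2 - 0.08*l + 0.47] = -4.8*l^2 - 3.5*l - 0.08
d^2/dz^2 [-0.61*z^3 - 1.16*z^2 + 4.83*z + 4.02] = -3.66*z - 2.32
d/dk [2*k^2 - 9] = 4*k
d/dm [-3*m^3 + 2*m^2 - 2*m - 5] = -9*m^2 + 4*m - 2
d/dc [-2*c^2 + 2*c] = 2 - 4*c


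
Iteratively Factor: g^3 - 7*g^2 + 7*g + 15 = (g + 1)*(g^2 - 8*g + 15) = (g - 5)*(g + 1)*(g - 3)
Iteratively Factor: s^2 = (s)*(s)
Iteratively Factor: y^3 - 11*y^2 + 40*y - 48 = (y - 4)*(y^2 - 7*y + 12) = (y - 4)^2*(y - 3)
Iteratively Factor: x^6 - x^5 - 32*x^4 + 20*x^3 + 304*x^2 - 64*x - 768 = (x - 4)*(x^5 + 3*x^4 - 20*x^3 - 60*x^2 + 64*x + 192) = (x - 4)*(x + 4)*(x^4 - x^3 - 16*x^2 + 4*x + 48) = (x - 4)*(x + 2)*(x + 4)*(x^3 - 3*x^2 - 10*x + 24) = (x - 4)*(x + 2)*(x + 3)*(x + 4)*(x^2 - 6*x + 8) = (x - 4)*(x - 2)*(x + 2)*(x + 3)*(x + 4)*(x - 4)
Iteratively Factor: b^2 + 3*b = (b + 3)*(b)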